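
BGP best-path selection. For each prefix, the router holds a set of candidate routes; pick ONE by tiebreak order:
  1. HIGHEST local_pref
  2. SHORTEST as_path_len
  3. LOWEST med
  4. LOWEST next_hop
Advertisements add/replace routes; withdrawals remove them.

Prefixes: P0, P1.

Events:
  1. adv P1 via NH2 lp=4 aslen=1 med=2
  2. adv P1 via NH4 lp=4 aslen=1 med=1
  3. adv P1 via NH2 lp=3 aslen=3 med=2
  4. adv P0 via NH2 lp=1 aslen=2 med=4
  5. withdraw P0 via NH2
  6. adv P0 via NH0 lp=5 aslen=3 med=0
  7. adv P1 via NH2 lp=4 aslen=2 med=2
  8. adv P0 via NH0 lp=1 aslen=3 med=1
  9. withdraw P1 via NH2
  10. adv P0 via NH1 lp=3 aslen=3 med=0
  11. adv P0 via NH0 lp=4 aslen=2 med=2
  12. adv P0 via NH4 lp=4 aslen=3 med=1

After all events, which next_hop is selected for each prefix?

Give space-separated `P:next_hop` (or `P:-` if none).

Answer: P0:NH0 P1:NH4

Derivation:
Op 1: best P0=- P1=NH2
Op 2: best P0=- P1=NH4
Op 3: best P0=- P1=NH4
Op 4: best P0=NH2 P1=NH4
Op 5: best P0=- P1=NH4
Op 6: best P0=NH0 P1=NH4
Op 7: best P0=NH0 P1=NH4
Op 8: best P0=NH0 P1=NH4
Op 9: best P0=NH0 P1=NH4
Op 10: best P0=NH1 P1=NH4
Op 11: best P0=NH0 P1=NH4
Op 12: best P0=NH0 P1=NH4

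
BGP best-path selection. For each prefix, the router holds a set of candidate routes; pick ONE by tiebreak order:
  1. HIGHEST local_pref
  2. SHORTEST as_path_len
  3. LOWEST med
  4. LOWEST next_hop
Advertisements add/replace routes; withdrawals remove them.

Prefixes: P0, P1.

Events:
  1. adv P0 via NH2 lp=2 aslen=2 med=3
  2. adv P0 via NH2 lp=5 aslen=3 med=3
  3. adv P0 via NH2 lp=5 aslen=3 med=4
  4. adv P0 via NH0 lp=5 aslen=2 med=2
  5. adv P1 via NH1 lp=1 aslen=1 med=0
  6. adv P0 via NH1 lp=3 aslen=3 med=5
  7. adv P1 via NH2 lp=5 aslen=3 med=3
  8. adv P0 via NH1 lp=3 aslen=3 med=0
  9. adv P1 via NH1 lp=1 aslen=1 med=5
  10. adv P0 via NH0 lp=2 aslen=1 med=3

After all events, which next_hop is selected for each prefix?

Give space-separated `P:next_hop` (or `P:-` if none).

Op 1: best P0=NH2 P1=-
Op 2: best P0=NH2 P1=-
Op 3: best P0=NH2 P1=-
Op 4: best P0=NH0 P1=-
Op 5: best P0=NH0 P1=NH1
Op 6: best P0=NH0 P1=NH1
Op 7: best P0=NH0 P1=NH2
Op 8: best P0=NH0 P1=NH2
Op 9: best P0=NH0 P1=NH2
Op 10: best P0=NH2 P1=NH2

Answer: P0:NH2 P1:NH2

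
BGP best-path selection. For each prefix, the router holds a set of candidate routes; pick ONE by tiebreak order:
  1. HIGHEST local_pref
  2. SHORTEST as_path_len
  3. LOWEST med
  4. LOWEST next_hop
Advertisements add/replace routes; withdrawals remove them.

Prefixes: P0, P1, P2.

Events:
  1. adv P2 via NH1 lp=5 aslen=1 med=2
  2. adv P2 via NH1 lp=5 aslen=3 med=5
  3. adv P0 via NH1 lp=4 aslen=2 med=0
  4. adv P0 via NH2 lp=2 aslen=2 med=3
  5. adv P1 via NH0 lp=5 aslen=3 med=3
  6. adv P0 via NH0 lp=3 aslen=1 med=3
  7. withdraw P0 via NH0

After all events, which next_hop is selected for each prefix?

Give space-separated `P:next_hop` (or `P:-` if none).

Op 1: best P0=- P1=- P2=NH1
Op 2: best P0=- P1=- P2=NH1
Op 3: best P0=NH1 P1=- P2=NH1
Op 4: best P0=NH1 P1=- P2=NH1
Op 5: best P0=NH1 P1=NH0 P2=NH1
Op 6: best P0=NH1 P1=NH0 P2=NH1
Op 7: best P0=NH1 P1=NH0 P2=NH1

Answer: P0:NH1 P1:NH0 P2:NH1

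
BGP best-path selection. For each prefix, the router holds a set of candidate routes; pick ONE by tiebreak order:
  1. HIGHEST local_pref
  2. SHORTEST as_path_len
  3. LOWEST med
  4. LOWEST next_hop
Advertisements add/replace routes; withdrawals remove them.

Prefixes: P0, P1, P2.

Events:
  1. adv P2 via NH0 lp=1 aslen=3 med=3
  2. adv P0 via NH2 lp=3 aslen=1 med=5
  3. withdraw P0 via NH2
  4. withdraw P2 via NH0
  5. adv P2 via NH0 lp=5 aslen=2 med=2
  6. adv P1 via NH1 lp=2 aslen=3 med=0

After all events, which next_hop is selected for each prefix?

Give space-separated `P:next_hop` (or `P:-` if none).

Op 1: best P0=- P1=- P2=NH0
Op 2: best P0=NH2 P1=- P2=NH0
Op 3: best P0=- P1=- P2=NH0
Op 4: best P0=- P1=- P2=-
Op 5: best P0=- P1=- P2=NH0
Op 6: best P0=- P1=NH1 P2=NH0

Answer: P0:- P1:NH1 P2:NH0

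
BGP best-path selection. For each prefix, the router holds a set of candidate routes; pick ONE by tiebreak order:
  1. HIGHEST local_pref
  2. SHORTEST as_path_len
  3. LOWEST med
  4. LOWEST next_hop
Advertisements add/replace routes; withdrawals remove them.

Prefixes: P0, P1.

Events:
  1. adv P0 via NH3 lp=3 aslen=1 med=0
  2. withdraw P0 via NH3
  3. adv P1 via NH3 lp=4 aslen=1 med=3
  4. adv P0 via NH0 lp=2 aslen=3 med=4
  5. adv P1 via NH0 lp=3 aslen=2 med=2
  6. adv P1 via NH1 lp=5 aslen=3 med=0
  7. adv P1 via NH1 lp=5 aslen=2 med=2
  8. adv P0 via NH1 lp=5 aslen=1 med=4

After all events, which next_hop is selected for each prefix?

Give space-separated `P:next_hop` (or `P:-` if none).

Answer: P0:NH1 P1:NH1

Derivation:
Op 1: best P0=NH3 P1=-
Op 2: best P0=- P1=-
Op 3: best P0=- P1=NH3
Op 4: best P0=NH0 P1=NH3
Op 5: best P0=NH0 P1=NH3
Op 6: best P0=NH0 P1=NH1
Op 7: best P0=NH0 P1=NH1
Op 8: best P0=NH1 P1=NH1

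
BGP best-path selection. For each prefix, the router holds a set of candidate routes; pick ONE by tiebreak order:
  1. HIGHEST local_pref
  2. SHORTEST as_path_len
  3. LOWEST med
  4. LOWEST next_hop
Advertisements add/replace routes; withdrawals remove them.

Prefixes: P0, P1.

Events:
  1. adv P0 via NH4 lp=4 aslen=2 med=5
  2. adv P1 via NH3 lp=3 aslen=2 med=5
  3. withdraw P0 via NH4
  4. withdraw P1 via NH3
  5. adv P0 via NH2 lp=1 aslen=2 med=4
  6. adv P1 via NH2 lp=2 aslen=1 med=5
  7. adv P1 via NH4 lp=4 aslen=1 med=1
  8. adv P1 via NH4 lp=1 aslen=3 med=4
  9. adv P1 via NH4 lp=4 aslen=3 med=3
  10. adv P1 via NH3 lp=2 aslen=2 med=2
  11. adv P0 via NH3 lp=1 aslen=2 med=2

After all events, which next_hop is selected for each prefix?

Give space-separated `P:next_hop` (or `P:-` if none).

Op 1: best P0=NH4 P1=-
Op 2: best P0=NH4 P1=NH3
Op 3: best P0=- P1=NH3
Op 4: best P0=- P1=-
Op 5: best P0=NH2 P1=-
Op 6: best P0=NH2 P1=NH2
Op 7: best P0=NH2 P1=NH4
Op 8: best P0=NH2 P1=NH2
Op 9: best P0=NH2 P1=NH4
Op 10: best P0=NH2 P1=NH4
Op 11: best P0=NH3 P1=NH4

Answer: P0:NH3 P1:NH4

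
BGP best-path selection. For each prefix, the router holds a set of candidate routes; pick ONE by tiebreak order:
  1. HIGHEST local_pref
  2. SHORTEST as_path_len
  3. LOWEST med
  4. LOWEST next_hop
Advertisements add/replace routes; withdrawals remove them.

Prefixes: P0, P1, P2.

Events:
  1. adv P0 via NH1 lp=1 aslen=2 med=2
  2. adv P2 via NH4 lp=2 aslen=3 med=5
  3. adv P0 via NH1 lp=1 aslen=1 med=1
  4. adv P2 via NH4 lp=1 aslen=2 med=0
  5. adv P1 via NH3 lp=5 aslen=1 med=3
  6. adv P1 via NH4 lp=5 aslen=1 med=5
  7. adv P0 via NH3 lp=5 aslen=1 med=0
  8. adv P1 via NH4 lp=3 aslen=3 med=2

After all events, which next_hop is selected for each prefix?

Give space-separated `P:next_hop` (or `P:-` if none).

Answer: P0:NH3 P1:NH3 P2:NH4

Derivation:
Op 1: best P0=NH1 P1=- P2=-
Op 2: best P0=NH1 P1=- P2=NH4
Op 3: best P0=NH1 P1=- P2=NH4
Op 4: best P0=NH1 P1=- P2=NH4
Op 5: best P0=NH1 P1=NH3 P2=NH4
Op 6: best P0=NH1 P1=NH3 P2=NH4
Op 7: best P0=NH3 P1=NH3 P2=NH4
Op 8: best P0=NH3 P1=NH3 P2=NH4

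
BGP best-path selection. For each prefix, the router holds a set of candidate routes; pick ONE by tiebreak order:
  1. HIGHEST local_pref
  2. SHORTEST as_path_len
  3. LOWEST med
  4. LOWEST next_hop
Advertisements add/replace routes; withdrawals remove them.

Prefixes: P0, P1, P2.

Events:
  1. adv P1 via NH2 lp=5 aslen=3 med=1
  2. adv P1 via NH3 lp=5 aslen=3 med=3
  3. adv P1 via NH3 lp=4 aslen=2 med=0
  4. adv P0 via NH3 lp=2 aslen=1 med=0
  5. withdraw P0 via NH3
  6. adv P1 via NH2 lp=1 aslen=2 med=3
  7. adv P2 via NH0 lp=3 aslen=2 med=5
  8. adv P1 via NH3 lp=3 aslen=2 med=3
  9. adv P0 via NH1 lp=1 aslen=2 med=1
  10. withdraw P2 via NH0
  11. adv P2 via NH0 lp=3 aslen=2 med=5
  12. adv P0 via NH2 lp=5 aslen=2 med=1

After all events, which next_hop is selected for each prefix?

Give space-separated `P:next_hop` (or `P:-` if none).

Op 1: best P0=- P1=NH2 P2=-
Op 2: best P0=- P1=NH2 P2=-
Op 3: best P0=- P1=NH2 P2=-
Op 4: best P0=NH3 P1=NH2 P2=-
Op 5: best P0=- P1=NH2 P2=-
Op 6: best P0=- P1=NH3 P2=-
Op 7: best P0=- P1=NH3 P2=NH0
Op 8: best P0=- P1=NH3 P2=NH0
Op 9: best P0=NH1 P1=NH3 P2=NH0
Op 10: best P0=NH1 P1=NH3 P2=-
Op 11: best P0=NH1 P1=NH3 P2=NH0
Op 12: best P0=NH2 P1=NH3 P2=NH0

Answer: P0:NH2 P1:NH3 P2:NH0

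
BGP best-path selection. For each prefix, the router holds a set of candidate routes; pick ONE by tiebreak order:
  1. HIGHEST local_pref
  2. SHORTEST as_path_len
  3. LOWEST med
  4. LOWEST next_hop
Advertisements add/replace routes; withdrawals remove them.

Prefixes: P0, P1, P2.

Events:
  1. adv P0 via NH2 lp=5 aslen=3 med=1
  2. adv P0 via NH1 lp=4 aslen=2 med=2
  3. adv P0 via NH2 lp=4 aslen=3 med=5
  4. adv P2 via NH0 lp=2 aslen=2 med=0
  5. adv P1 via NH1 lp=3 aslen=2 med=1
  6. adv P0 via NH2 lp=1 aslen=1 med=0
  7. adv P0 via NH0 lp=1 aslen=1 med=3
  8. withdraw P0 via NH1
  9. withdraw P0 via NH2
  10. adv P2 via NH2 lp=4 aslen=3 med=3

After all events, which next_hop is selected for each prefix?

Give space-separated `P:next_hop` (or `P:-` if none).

Op 1: best P0=NH2 P1=- P2=-
Op 2: best P0=NH2 P1=- P2=-
Op 3: best P0=NH1 P1=- P2=-
Op 4: best P0=NH1 P1=- P2=NH0
Op 5: best P0=NH1 P1=NH1 P2=NH0
Op 6: best P0=NH1 P1=NH1 P2=NH0
Op 7: best P0=NH1 P1=NH1 P2=NH0
Op 8: best P0=NH2 P1=NH1 P2=NH0
Op 9: best P0=NH0 P1=NH1 P2=NH0
Op 10: best P0=NH0 P1=NH1 P2=NH2

Answer: P0:NH0 P1:NH1 P2:NH2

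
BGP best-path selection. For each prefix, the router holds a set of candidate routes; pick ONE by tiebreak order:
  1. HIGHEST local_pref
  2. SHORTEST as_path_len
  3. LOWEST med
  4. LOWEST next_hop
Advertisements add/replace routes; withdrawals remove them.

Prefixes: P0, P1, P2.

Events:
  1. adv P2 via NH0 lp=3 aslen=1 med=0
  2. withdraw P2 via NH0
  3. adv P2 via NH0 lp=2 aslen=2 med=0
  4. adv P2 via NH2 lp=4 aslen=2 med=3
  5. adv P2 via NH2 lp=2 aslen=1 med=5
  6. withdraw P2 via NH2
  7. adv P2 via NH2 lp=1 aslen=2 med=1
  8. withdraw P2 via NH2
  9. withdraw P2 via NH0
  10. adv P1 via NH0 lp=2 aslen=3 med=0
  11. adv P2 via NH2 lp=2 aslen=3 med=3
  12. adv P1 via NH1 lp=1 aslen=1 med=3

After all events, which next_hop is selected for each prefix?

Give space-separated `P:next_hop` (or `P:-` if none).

Op 1: best P0=- P1=- P2=NH0
Op 2: best P0=- P1=- P2=-
Op 3: best P0=- P1=- P2=NH0
Op 4: best P0=- P1=- P2=NH2
Op 5: best P0=- P1=- P2=NH2
Op 6: best P0=- P1=- P2=NH0
Op 7: best P0=- P1=- P2=NH0
Op 8: best P0=- P1=- P2=NH0
Op 9: best P0=- P1=- P2=-
Op 10: best P0=- P1=NH0 P2=-
Op 11: best P0=- P1=NH0 P2=NH2
Op 12: best P0=- P1=NH0 P2=NH2

Answer: P0:- P1:NH0 P2:NH2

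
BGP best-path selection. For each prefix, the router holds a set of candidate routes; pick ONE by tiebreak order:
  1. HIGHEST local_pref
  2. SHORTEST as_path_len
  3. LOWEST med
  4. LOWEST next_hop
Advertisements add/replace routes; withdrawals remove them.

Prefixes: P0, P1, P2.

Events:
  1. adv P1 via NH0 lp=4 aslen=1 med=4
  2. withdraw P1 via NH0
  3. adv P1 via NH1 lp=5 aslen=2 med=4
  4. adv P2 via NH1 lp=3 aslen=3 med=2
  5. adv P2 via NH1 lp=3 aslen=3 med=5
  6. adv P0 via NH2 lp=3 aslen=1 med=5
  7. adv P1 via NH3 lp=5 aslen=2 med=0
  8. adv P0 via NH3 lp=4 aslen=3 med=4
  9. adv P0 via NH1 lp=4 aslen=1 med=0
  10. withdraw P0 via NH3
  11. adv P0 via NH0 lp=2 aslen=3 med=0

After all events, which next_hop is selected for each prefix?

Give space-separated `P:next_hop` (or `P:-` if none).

Op 1: best P0=- P1=NH0 P2=-
Op 2: best P0=- P1=- P2=-
Op 3: best P0=- P1=NH1 P2=-
Op 4: best P0=- P1=NH1 P2=NH1
Op 5: best P0=- P1=NH1 P2=NH1
Op 6: best P0=NH2 P1=NH1 P2=NH1
Op 7: best P0=NH2 P1=NH3 P2=NH1
Op 8: best P0=NH3 P1=NH3 P2=NH1
Op 9: best P0=NH1 P1=NH3 P2=NH1
Op 10: best P0=NH1 P1=NH3 P2=NH1
Op 11: best P0=NH1 P1=NH3 P2=NH1

Answer: P0:NH1 P1:NH3 P2:NH1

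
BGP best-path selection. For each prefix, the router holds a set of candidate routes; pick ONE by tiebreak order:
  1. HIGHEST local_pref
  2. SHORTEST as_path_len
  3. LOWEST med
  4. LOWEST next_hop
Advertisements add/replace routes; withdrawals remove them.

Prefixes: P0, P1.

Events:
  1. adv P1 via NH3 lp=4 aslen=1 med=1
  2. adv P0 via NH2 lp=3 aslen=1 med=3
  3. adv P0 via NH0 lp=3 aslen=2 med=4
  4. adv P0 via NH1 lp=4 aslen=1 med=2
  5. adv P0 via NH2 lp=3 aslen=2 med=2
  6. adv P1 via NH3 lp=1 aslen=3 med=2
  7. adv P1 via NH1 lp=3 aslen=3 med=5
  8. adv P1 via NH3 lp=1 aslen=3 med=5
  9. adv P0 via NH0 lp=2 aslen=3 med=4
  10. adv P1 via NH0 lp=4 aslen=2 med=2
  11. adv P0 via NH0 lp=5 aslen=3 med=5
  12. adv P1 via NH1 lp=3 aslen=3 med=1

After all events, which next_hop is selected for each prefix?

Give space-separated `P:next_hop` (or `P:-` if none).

Answer: P0:NH0 P1:NH0

Derivation:
Op 1: best P0=- P1=NH3
Op 2: best P0=NH2 P1=NH3
Op 3: best P0=NH2 P1=NH3
Op 4: best P0=NH1 P1=NH3
Op 5: best P0=NH1 P1=NH3
Op 6: best P0=NH1 P1=NH3
Op 7: best P0=NH1 P1=NH1
Op 8: best P0=NH1 P1=NH1
Op 9: best P0=NH1 P1=NH1
Op 10: best P0=NH1 P1=NH0
Op 11: best P0=NH0 P1=NH0
Op 12: best P0=NH0 P1=NH0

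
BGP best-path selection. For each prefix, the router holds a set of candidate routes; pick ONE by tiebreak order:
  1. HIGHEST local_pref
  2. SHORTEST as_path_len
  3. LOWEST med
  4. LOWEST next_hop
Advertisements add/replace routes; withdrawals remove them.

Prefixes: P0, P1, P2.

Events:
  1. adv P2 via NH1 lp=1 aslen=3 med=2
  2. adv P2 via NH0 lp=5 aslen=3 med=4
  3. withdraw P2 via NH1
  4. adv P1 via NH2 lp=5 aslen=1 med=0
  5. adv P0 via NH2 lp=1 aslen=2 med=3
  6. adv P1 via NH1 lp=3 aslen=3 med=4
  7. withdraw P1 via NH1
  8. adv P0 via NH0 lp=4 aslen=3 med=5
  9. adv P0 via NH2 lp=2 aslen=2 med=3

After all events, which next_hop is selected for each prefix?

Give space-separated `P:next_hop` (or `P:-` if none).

Answer: P0:NH0 P1:NH2 P2:NH0

Derivation:
Op 1: best P0=- P1=- P2=NH1
Op 2: best P0=- P1=- P2=NH0
Op 3: best P0=- P1=- P2=NH0
Op 4: best P0=- P1=NH2 P2=NH0
Op 5: best P0=NH2 P1=NH2 P2=NH0
Op 6: best P0=NH2 P1=NH2 P2=NH0
Op 7: best P0=NH2 P1=NH2 P2=NH0
Op 8: best P0=NH0 P1=NH2 P2=NH0
Op 9: best P0=NH0 P1=NH2 P2=NH0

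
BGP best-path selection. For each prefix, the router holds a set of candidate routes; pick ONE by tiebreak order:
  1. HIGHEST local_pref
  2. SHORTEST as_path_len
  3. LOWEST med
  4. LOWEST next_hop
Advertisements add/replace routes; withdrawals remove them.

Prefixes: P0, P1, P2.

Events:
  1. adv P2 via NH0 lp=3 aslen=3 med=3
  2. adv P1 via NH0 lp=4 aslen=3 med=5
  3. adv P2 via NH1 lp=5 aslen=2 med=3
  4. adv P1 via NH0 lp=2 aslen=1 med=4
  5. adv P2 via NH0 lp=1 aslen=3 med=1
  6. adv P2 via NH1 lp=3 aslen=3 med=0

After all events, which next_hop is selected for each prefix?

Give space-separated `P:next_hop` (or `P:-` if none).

Answer: P0:- P1:NH0 P2:NH1

Derivation:
Op 1: best P0=- P1=- P2=NH0
Op 2: best P0=- P1=NH0 P2=NH0
Op 3: best P0=- P1=NH0 P2=NH1
Op 4: best P0=- P1=NH0 P2=NH1
Op 5: best P0=- P1=NH0 P2=NH1
Op 6: best P0=- P1=NH0 P2=NH1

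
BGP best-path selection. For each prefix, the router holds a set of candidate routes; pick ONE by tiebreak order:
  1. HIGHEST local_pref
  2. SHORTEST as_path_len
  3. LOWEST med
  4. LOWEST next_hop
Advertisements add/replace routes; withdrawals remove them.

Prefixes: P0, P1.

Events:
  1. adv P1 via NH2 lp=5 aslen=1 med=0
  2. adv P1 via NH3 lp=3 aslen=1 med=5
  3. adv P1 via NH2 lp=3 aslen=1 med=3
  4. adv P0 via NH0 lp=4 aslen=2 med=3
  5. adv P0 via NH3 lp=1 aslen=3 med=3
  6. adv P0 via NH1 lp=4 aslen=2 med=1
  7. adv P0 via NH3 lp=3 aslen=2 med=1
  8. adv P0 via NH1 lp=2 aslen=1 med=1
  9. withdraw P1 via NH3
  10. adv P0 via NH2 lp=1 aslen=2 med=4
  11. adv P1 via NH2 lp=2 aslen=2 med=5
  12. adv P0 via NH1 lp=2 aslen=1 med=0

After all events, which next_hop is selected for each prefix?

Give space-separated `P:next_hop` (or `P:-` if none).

Op 1: best P0=- P1=NH2
Op 2: best P0=- P1=NH2
Op 3: best P0=- P1=NH2
Op 4: best P0=NH0 P1=NH2
Op 5: best P0=NH0 P1=NH2
Op 6: best P0=NH1 P1=NH2
Op 7: best P0=NH1 P1=NH2
Op 8: best P0=NH0 P1=NH2
Op 9: best P0=NH0 P1=NH2
Op 10: best P0=NH0 P1=NH2
Op 11: best P0=NH0 P1=NH2
Op 12: best P0=NH0 P1=NH2

Answer: P0:NH0 P1:NH2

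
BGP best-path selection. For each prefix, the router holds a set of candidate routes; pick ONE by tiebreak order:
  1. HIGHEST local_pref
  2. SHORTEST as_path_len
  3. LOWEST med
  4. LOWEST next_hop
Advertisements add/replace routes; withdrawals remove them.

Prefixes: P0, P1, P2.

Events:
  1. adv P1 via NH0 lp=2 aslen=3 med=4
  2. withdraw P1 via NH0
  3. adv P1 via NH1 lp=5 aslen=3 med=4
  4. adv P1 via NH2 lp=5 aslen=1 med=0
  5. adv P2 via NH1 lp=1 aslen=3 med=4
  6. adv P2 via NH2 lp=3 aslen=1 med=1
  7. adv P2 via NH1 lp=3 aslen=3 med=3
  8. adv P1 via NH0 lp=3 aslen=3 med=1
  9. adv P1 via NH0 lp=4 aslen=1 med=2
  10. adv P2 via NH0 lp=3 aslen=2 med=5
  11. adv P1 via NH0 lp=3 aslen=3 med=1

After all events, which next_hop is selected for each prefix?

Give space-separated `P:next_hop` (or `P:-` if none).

Answer: P0:- P1:NH2 P2:NH2

Derivation:
Op 1: best P0=- P1=NH0 P2=-
Op 2: best P0=- P1=- P2=-
Op 3: best P0=- P1=NH1 P2=-
Op 4: best P0=- P1=NH2 P2=-
Op 5: best P0=- P1=NH2 P2=NH1
Op 6: best P0=- P1=NH2 P2=NH2
Op 7: best P0=- P1=NH2 P2=NH2
Op 8: best P0=- P1=NH2 P2=NH2
Op 9: best P0=- P1=NH2 P2=NH2
Op 10: best P0=- P1=NH2 P2=NH2
Op 11: best P0=- P1=NH2 P2=NH2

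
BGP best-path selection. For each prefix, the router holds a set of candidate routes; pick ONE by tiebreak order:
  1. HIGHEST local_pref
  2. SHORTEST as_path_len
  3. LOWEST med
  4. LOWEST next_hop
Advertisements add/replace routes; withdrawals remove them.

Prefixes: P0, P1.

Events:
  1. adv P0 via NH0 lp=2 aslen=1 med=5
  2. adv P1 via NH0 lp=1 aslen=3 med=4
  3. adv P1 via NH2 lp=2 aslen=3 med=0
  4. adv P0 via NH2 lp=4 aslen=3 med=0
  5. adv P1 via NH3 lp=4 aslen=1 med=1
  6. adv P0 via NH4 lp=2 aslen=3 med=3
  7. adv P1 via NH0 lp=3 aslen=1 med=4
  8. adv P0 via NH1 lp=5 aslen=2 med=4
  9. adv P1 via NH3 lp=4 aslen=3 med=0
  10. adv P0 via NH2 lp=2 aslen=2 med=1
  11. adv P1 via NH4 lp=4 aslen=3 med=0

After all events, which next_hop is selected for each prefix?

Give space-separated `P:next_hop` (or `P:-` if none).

Op 1: best P0=NH0 P1=-
Op 2: best P0=NH0 P1=NH0
Op 3: best P0=NH0 P1=NH2
Op 4: best P0=NH2 P1=NH2
Op 5: best P0=NH2 P1=NH3
Op 6: best P0=NH2 P1=NH3
Op 7: best P0=NH2 P1=NH3
Op 8: best P0=NH1 P1=NH3
Op 9: best P0=NH1 P1=NH3
Op 10: best P0=NH1 P1=NH3
Op 11: best P0=NH1 P1=NH3

Answer: P0:NH1 P1:NH3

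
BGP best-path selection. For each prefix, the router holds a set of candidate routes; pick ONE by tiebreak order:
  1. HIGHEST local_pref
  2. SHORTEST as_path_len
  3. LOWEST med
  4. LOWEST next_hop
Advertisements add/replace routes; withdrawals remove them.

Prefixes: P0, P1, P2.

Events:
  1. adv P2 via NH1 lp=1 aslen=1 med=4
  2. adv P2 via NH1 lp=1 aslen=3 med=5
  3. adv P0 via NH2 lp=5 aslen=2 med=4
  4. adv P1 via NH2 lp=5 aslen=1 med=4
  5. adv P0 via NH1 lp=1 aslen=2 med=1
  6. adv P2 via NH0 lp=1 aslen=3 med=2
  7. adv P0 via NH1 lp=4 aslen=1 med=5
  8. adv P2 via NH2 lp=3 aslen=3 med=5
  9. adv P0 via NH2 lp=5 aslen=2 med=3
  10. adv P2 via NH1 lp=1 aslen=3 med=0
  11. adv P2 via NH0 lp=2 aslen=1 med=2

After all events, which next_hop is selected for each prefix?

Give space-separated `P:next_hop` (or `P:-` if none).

Answer: P0:NH2 P1:NH2 P2:NH2

Derivation:
Op 1: best P0=- P1=- P2=NH1
Op 2: best P0=- P1=- P2=NH1
Op 3: best P0=NH2 P1=- P2=NH1
Op 4: best P0=NH2 P1=NH2 P2=NH1
Op 5: best P0=NH2 P1=NH2 P2=NH1
Op 6: best P0=NH2 P1=NH2 P2=NH0
Op 7: best P0=NH2 P1=NH2 P2=NH0
Op 8: best P0=NH2 P1=NH2 P2=NH2
Op 9: best P0=NH2 P1=NH2 P2=NH2
Op 10: best P0=NH2 P1=NH2 P2=NH2
Op 11: best P0=NH2 P1=NH2 P2=NH2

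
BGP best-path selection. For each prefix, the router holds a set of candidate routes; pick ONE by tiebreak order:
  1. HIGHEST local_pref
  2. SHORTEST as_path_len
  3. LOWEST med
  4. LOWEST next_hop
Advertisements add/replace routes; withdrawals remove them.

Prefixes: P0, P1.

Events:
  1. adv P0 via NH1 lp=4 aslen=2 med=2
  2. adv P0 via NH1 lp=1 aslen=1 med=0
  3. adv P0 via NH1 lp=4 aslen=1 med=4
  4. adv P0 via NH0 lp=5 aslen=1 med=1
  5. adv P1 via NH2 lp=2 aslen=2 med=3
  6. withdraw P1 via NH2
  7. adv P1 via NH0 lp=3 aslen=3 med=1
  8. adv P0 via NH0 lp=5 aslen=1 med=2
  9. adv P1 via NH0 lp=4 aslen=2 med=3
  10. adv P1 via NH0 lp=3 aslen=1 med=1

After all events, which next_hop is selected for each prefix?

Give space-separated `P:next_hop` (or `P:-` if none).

Op 1: best P0=NH1 P1=-
Op 2: best P0=NH1 P1=-
Op 3: best P0=NH1 P1=-
Op 4: best P0=NH0 P1=-
Op 5: best P0=NH0 P1=NH2
Op 6: best P0=NH0 P1=-
Op 7: best P0=NH0 P1=NH0
Op 8: best P0=NH0 P1=NH0
Op 9: best P0=NH0 P1=NH0
Op 10: best P0=NH0 P1=NH0

Answer: P0:NH0 P1:NH0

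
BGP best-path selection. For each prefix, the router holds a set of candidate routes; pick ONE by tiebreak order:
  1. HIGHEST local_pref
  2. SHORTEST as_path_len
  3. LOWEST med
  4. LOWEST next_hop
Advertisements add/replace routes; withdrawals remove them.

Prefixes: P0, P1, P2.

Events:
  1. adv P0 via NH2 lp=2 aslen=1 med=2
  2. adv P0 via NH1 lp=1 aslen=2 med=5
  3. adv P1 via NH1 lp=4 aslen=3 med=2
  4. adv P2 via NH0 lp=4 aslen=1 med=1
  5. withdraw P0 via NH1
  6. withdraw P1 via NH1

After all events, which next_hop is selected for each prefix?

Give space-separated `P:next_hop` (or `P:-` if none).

Op 1: best P0=NH2 P1=- P2=-
Op 2: best P0=NH2 P1=- P2=-
Op 3: best P0=NH2 P1=NH1 P2=-
Op 4: best P0=NH2 P1=NH1 P2=NH0
Op 5: best P0=NH2 P1=NH1 P2=NH0
Op 6: best P0=NH2 P1=- P2=NH0

Answer: P0:NH2 P1:- P2:NH0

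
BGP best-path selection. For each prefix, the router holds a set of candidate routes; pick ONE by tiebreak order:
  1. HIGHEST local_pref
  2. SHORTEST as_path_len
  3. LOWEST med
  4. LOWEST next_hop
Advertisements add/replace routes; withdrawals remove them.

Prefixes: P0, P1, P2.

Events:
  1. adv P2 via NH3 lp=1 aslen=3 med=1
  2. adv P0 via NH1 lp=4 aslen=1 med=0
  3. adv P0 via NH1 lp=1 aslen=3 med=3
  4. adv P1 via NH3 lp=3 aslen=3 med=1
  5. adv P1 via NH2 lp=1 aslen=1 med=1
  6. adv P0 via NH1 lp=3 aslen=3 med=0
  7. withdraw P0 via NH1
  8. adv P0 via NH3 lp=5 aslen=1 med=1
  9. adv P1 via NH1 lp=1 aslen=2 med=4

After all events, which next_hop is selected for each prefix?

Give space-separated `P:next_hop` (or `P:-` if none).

Answer: P0:NH3 P1:NH3 P2:NH3

Derivation:
Op 1: best P0=- P1=- P2=NH3
Op 2: best P0=NH1 P1=- P2=NH3
Op 3: best P0=NH1 P1=- P2=NH3
Op 4: best P0=NH1 P1=NH3 P2=NH3
Op 5: best P0=NH1 P1=NH3 P2=NH3
Op 6: best P0=NH1 P1=NH3 P2=NH3
Op 7: best P0=- P1=NH3 P2=NH3
Op 8: best P0=NH3 P1=NH3 P2=NH3
Op 9: best P0=NH3 P1=NH3 P2=NH3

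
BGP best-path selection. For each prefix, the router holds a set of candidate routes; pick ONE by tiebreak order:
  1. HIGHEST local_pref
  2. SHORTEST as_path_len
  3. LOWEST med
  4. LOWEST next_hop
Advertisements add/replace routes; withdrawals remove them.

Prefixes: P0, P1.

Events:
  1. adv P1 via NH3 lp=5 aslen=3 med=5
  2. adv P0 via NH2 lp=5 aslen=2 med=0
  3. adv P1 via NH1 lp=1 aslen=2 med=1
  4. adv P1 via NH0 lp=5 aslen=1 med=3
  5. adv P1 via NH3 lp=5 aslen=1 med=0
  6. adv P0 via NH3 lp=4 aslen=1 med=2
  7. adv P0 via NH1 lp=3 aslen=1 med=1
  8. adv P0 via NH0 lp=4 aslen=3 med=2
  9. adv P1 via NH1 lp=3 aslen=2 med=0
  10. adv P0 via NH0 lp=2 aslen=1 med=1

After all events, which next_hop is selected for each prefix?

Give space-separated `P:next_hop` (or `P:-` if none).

Op 1: best P0=- P1=NH3
Op 2: best P0=NH2 P1=NH3
Op 3: best P0=NH2 P1=NH3
Op 4: best P0=NH2 P1=NH0
Op 5: best P0=NH2 P1=NH3
Op 6: best P0=NH2 P1=NH3
Op 7: best P0=NH2 P1=NH3
Op 8: best P0=NH2 P1=NH3
Op 9: best P0=NH2 P1=NH3
Op 10: best P0=NH2 P1=NH3

Answer: P0:NH2 P1:NH3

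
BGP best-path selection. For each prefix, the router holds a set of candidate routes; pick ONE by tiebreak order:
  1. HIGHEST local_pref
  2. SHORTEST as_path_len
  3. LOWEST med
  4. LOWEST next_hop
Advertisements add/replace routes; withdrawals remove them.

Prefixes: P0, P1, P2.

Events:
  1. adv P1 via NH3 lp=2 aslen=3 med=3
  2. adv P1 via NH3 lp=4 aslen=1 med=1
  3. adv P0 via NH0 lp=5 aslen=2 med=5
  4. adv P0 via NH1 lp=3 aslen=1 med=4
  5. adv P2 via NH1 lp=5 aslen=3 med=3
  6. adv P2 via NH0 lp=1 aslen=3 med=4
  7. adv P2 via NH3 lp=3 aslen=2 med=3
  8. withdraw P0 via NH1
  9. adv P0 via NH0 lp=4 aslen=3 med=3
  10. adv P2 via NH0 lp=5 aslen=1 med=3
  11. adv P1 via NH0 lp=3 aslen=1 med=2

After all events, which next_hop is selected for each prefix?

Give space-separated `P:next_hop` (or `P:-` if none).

Op 1: best P0=- P1=NH3 P2=-
Op 2: best P0=- P1=NH3 P2=-
Op 3: best P0=NH0 P1=NH3 P2=-
Op 4: best P0=NH0 P1=NH3 P2=-
Op 5: best P0=NH0 P1=NH3 P2=NH1
Op 6: best P0=NH0 P1=NH3 P2=NH1
Op 7: best P0=NH0 P1=NH3 P2=NH1
Op 8: best P0=NH0 P1=NH3 P2=NH1
Op 9: best P0=NH0 P1=NH3 P2=NH1
Op 10: best P0=NH0 P1=NH3 P2=NH0
Op 11: best P0=NH0 P1=NH3 P2=NH0

Answer: P0:NH0 P1:NH3 P2:NH0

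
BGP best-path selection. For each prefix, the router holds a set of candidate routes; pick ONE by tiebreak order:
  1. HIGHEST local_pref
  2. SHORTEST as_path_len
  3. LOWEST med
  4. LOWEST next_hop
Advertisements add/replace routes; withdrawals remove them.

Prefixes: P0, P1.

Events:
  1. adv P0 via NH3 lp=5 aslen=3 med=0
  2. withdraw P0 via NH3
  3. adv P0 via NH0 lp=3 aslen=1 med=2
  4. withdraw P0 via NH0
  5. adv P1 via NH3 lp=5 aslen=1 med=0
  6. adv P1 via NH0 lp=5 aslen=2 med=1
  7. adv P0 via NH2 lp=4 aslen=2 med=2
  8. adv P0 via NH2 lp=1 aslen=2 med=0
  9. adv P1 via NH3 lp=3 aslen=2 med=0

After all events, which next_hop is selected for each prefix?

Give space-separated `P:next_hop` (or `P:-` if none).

Answer: P0:NH2 P1:NH0

Derivation:
Op 1: best P0=NH3 P1=-
Op 2: best P0=- P1=-
Op 3: best P0=NH0 P1=-
Op 4: best P0=- P1=-
Op 5: best P0=- P1=NH3
Op 6: best P0=- P1=NH3
Op 7: best P0=NH2 P1=NH3
Op 8: best P0=NH2 P1=NH3
Op 9: best P0=NH2 P1=NH0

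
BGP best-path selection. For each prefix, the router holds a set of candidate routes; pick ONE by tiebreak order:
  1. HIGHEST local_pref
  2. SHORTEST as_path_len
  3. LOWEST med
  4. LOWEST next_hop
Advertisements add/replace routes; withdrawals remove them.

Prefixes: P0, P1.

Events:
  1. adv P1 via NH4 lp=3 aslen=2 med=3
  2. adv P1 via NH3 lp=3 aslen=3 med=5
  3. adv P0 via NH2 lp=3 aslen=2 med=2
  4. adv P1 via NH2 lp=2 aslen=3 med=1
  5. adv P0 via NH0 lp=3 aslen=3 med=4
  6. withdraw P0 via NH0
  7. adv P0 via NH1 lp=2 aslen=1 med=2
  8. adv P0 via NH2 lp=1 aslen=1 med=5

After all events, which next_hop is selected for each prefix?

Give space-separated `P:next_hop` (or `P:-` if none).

Op 1: best P0=- P1=NH4
Op 2: best P0=- P1=NH4
Op 3: best P0=NH2 P1=NH4
Op 4: best P0=NH2 P1=NH4
Op 5: best P0=NH2 P1=NH4
Op 6: best P0=NH2 P1=NH4
Op 7: best P0=NH2 P1=NH4
Op 8: best P0=NH1 P1=NH4

Answer: P0:NH1 P1:NH4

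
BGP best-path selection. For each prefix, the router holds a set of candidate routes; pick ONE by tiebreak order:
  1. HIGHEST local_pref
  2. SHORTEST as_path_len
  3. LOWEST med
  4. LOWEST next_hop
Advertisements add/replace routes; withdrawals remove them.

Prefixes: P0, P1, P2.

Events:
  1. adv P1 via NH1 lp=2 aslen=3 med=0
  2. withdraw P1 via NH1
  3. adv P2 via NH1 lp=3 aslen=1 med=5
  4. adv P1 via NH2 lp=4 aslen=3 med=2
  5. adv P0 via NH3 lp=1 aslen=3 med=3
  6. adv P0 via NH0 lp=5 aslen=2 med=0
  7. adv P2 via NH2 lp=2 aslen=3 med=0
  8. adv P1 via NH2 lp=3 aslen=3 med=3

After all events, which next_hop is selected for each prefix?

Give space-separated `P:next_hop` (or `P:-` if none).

Op 1: best P0=- P1=NH1 P2=-
Op 2: best P0=- P1=- P2=-
Op 3: best P0=- P1=- P2=NH1
Op 4: best P0=- P1=NH2 P2=NH1
Op 5: best P0=NH3 P1=NH2 P2=NH1
Op 6: best P0=NH0 P1=NH2 P2=NH1
Op 7: best P0=NH0 P1=NH2 P2=NH1
Op 8: best P0=NH0 P1=NH2 P2=NH1

Answer: P0:NH0 P1:NH2 P2:NH1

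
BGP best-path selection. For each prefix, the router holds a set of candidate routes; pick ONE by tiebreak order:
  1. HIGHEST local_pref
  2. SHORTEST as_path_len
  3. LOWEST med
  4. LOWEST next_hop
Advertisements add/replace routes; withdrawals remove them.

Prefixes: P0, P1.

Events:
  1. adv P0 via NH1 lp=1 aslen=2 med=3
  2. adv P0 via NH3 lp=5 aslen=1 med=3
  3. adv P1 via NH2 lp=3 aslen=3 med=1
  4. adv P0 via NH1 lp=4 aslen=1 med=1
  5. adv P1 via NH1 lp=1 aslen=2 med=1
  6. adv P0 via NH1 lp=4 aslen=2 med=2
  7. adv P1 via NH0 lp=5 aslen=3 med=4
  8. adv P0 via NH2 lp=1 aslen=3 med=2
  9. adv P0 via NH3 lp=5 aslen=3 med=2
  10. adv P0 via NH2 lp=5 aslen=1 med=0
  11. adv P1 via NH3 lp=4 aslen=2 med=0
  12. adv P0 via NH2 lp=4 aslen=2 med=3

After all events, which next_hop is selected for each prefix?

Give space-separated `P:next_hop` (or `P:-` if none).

Answer: P0:NH3 P1:NH0

Derivation:
Op 1: best P0=NH1 P1=-
Op 2: best P0=NH3 P1=-
Op 3: best P0=NH3 P1=NH2
Op 4: best P0=NH3 P1=NH2
Op 5: best P0=NH3 P1=NH2
Op 6: best P0=NH3 P1=NH2
Op 7: best P0=NH3 P1=NH0
Op 8: best P0=NH3 P1=NH0
Op 9: best P0=NH3 P1=NH0
Op 10: best P0=NH2 P1=NH0
Op 11: best P0=NH2 P1=NH0
Op 12: best P0=NH3 P1=NH0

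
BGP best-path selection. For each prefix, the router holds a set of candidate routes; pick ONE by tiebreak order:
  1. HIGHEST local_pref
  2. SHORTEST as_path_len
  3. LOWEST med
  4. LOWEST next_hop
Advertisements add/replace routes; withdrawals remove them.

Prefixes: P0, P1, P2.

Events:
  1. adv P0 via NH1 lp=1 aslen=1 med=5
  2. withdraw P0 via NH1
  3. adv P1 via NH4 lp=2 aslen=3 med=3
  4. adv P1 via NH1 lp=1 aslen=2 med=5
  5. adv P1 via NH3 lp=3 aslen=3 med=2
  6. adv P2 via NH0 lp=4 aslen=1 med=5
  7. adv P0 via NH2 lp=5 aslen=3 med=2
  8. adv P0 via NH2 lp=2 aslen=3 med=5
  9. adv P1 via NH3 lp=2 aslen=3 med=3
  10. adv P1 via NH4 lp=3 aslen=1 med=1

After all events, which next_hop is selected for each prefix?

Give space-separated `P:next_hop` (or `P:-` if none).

Op 1: best P0=NH1 P1=- P2=-
Op 2: best P0=- P1=- P2=-
Op 3: best P0=- P1=NH4 P2=-
Op 4: best P0=- P1=NH4 P2=-
Op 5: best P0=- P1=NH3 P2=-
Op 6: best P0=- P1=NH3 P2=NH0
Op 7: best P0=NH2 P1=NH3 P2=NH0
Op 8: best P0=NH2 P1=NH3 P2=NH0
Op 9: best P0=NH2 P1=NH3 P2=NH0
Op 10: best P0=NH2 P1=NH4 P2=NH0

Answer: P0:NH2 P1:NH4 P2:NH0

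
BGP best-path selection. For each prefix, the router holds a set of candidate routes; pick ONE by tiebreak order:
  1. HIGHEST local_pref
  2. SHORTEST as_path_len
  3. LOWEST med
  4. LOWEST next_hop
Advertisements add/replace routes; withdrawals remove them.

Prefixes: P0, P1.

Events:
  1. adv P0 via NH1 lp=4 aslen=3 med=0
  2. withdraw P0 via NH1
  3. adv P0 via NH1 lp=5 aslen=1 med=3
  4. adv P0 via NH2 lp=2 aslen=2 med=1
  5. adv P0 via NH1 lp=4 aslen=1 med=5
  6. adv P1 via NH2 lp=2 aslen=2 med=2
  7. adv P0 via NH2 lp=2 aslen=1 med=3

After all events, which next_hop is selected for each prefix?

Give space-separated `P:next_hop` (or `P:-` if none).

Op 1: best P0=NH1 P1=-
Op 2: best P0=- P1=-
Op 3: best P0=NH1 P1=-
Op 4: best P0=NH1 P1=-
Op 5: best P0=NH1 P1=-
Op 6: best P0=NH1 P1=NH2
Op 7: best P0=NH1 P1=NH2

Answer: P0:NH1 P1:NH2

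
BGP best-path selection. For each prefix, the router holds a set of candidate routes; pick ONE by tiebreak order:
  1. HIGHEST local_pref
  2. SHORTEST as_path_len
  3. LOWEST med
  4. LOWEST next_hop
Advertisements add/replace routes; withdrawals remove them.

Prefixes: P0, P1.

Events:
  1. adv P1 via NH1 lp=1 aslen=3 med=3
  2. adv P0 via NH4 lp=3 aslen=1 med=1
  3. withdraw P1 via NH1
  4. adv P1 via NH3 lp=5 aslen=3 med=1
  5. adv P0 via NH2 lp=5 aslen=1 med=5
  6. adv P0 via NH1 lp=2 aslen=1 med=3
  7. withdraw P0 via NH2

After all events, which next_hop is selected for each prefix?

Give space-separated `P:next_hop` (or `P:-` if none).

Answer: P0:NH4 P1:NH3

Derivation:
Op 1: best P0=- P1=NH1
Op 2: best P0=NH4 P1=NH1
Op 3: best P0=NH4 P1=-
Op 4: best P0=NH4 P1=NH3
Op 5: best P0=NH2 P1=NH3
Op 6: best P0=NH2 P1=NH3
Op 7: best P0=NH4 P1=NH3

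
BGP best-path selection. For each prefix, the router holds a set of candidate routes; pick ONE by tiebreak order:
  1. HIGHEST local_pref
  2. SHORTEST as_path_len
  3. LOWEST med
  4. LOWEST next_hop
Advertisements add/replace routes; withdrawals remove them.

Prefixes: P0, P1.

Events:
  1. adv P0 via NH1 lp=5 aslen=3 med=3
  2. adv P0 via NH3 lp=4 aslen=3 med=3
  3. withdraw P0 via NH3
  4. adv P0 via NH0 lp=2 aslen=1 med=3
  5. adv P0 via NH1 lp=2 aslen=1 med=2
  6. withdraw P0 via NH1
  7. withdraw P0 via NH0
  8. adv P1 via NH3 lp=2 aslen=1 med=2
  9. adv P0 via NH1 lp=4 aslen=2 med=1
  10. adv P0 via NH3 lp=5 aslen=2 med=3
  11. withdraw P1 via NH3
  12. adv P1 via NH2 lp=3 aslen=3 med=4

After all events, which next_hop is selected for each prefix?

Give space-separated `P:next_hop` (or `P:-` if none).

Answer: P0:NH3 P1:NH2

Derivation:
Op 1: best P0=NH1 P1=-
Op 2: best P0=NH1 P1=-
Op 3: best P0=NH1 P1=-
Op 4: best P0=NH1 P1=-
Op 5: best P0=NH1 P1=-
Op 6: best P0=NH0 P1=-
Op 7: best P0=- P1=-
Op 8: best P0=- P1=NH3
Op 9: best P0=NH1 P1=NH3
Op 10: best P0=NH3 P1=NH3
Op 11: best P0=NH3 P1=-
Op 12: best P0=NH3 P1=NH2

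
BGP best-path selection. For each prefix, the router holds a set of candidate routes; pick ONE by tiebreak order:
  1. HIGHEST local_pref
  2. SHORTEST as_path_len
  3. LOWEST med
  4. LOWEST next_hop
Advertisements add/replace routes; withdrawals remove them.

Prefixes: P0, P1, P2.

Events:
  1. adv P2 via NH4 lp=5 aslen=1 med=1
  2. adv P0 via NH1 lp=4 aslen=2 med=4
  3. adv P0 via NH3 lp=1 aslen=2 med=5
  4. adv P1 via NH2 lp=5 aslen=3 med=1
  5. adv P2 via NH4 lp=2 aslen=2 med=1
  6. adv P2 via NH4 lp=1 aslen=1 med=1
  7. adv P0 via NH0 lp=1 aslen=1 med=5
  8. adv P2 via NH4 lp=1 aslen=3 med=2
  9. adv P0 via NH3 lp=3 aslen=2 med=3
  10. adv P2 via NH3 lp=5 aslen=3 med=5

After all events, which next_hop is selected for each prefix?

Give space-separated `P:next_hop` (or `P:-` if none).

Op 1: best P0=- P1=- P2=NH4
Op 2: best P0=NH1 P1=- P2=NH4
Op 3: best P0=NH1 P1=- P2=NH4
Op 4: best P0=NH1 P1=NH2 P2=NH4
Op 5: best P0=NH1 P1=NH2 P2=NH4
Op 6: best P0=NH1 P1=NH2 P2=NH4
Op 7: best P0=NH1 P1=NH2 P2=NH4
Op 8: best P0=NH1 P1=NH2 P2=NH4
Op 9: best P0=NH1 P1=NH2 P2=NH4
Op 10: best P0=NH1 P1=NH2 P2=NH3

Answer: P0:NH1 P1:NH2 P2:NH3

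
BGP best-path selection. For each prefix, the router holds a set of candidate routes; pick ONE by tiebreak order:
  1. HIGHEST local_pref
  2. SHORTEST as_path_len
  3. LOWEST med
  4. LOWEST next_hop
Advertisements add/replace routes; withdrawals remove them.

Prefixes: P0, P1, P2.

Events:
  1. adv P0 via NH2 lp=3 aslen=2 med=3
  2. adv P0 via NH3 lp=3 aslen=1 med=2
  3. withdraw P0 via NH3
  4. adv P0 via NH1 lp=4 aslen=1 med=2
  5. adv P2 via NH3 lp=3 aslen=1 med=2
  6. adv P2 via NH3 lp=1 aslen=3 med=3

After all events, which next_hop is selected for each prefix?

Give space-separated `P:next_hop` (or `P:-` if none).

Op 1: best P0=NH2 P1=- P2=-
Op 2: best P0=NH3 P1=- P2=-
Op 3: best P0=NH2 P1=- P2=-
Op 4: best P0=NH1 P1=- P2=-
Op 5: best P0=NH1 P1=- P2=NH3
Op 6: best P0=NH1 P1=- P2=NH3

Answer: P0:NH1 P1:- P2:NH3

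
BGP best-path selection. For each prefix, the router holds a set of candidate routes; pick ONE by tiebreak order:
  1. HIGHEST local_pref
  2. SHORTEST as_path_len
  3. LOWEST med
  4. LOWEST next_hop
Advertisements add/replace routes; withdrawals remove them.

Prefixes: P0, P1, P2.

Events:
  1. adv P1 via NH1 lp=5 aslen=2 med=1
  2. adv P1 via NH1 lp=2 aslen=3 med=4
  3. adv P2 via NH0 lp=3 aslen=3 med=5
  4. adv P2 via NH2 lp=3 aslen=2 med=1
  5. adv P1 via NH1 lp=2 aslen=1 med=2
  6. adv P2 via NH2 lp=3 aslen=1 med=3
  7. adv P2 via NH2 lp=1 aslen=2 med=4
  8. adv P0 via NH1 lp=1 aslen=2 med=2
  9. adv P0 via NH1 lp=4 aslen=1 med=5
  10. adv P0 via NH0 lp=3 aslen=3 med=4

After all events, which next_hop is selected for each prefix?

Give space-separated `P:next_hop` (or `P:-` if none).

Answer: P0:NH1 P1:NH1 P2:NH0

Derivation:
Op 1: best P0=- P1=NH1 P2=-
Op 2: best P0=- P1=NH1 P2=-
Op 3: best P0=- P1=NH1 P2=NH0
Op 4: best P0=- P1=NH1 P2=NH2
Op 5: best P0=- P1=NH1 P2=NH2
Op 6: best P0=- P1=NH1 P2=NH2
Op 7: best P0=- P1=NH1 P2=NH0
Op 8: best P0=NH1 P1=NH1 P2=NH0
Op 9: best P0=NH1 P1=NH1 P2=NH0
Op 10: best P0=NH1 P1=NH1 P2=NH0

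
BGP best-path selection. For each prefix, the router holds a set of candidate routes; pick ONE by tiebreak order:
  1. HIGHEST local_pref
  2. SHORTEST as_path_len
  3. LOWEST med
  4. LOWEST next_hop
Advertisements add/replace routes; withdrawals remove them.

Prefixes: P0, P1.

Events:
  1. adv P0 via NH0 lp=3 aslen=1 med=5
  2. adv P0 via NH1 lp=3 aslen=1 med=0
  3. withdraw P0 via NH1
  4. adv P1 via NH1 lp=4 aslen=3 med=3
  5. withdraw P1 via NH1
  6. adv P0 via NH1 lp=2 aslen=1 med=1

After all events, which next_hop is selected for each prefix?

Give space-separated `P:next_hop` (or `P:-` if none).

Op 1: best P0=NH0 P1=-
Op 2: best P0=NH1 P1=-
Op 3: best P0=NH0 P1=-
Op 4: best P0=NH0 P1=NH1
Op 5: best P0=NH0 P1=-
Op 6: best P0=NH0 P1=-

Answer: P0:NH0 P1:-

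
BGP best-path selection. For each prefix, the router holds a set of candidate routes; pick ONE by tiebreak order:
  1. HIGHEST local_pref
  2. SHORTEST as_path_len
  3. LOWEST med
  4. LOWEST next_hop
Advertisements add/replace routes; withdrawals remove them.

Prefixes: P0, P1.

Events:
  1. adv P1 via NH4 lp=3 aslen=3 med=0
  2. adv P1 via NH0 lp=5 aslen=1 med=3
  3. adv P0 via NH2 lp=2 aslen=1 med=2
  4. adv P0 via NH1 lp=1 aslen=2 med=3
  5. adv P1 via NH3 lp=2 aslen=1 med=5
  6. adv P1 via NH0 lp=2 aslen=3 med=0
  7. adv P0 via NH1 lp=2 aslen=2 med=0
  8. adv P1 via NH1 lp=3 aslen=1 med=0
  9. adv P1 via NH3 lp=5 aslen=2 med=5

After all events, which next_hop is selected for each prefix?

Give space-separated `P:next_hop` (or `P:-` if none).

Answer: P0:NH2 P1:NH3

Derivation:
Op 1: best P0=- P1=NH4
Op 2: best P0=- P1=NH0
Op 3: best P0=NH2 P1=NH0
Op 4: best P0=NH2 P1=NH0
Op 5: best P0=NH2 P1=NH0
Op 6: best P0=NH2 P1=NH4
Op 7: best P0=NH2 P1=NH4
Op 8: best P0=NH2 P1=NH1
Op 9: best P0=NH2 P1=NH3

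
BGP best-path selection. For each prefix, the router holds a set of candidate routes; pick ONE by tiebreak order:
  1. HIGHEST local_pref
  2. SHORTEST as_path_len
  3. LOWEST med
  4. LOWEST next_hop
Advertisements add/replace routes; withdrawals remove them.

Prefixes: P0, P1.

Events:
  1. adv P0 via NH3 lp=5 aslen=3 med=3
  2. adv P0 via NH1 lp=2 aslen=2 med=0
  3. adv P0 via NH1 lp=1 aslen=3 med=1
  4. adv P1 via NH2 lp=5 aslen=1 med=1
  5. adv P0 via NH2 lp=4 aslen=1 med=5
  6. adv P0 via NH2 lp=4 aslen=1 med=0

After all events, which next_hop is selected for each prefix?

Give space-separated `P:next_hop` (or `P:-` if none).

Op 1: best P0=NH3 P1=-
Op 2: best P0=NH3 P1=-
Op 3: best P0=NH3 P1=-
Op 4: best P0=NH3 P1=NH2
Op 5: best P0=NH3 P1=NH2
Op 6: best P0=NH3 P1=NH2

Answer: P0:NH3 P1:NH2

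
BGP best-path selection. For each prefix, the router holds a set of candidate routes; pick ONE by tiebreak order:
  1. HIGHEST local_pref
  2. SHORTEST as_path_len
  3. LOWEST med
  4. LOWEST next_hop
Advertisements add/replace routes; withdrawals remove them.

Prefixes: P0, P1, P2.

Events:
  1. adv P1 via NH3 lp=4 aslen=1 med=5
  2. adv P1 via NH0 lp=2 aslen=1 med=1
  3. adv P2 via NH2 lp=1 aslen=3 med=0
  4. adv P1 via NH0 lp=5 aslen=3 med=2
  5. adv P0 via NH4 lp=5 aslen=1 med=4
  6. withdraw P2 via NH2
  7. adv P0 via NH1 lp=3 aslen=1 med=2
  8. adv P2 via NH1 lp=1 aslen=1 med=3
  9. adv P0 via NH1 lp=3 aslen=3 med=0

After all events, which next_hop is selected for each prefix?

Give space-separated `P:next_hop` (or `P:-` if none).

Op 1: best P0=- P1=NH3 P2=-
Op 2: best P0=- P1=NH3 P2=-
Op 3: best P0=- P1=NH3 P2=NH2
Op 4: best P0=- P1=NH0 P2=NH2
Op 5: best P0=NH4 P1=NH0 P2=NH2
Op 6: best P0=NH4 P1=NH0 P2=-
Op 7: best P0=NH4 P1=NH0 P2=-
Op 8: best P0=NH4 P1=NH0 P2=NH1
Op 9: best P0=NH4 P1=NH0 P2=NH1

Answer: P0:NH4 P1:NH0 P2:NH1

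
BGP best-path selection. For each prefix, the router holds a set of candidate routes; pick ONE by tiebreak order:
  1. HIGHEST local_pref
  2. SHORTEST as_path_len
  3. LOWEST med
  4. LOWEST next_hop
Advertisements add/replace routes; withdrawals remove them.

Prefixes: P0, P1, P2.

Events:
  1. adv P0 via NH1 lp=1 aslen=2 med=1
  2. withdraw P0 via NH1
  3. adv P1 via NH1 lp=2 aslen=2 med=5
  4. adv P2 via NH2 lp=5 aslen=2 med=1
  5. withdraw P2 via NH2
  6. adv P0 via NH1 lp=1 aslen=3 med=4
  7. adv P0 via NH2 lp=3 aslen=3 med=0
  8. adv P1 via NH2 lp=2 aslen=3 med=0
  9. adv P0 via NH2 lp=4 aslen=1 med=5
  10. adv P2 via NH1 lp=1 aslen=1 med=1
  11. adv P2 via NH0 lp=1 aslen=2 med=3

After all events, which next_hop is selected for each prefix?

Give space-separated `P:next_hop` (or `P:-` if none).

Op 1: best P0=NH1 P1=- P2=-
Op 2: best P0=- P1=- P2=-
Op 3: best P0=- P1=NH1 P2=-
Op 4: best P0=- P1=NH1 P2=NH2
Op 5: best P0=- P1=NH1 P2=-
Op 6: best P0=NH1 P1=NH1 P2=-
Op 7: best P0=NH2 P1=NH1 P2=-
Op 8: best P0=NH2 P1=NH1 P2=-
Op 9: best P0=NH2 P1=NH1 P2=-
Op 10: best P0=NH2 P1=NH1 P2=NH1
Op 11: best P0=NH2 P1=NH1 P2=NH1

Answer: P0:NH2 P1:NH1 P2:NH1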